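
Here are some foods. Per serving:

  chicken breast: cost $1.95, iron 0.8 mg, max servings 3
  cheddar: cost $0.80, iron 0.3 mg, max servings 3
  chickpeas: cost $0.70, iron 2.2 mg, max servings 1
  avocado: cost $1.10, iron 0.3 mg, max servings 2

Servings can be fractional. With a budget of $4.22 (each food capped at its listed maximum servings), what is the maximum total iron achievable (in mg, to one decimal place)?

Iron per dollar: chickpeas 3.143, chicken breast 0.4103, cheddar 0.375, avocado 0.2727.
Take 1 serving of chickpeas: spends $0.70, +2.2 mg iron (running total 2.2 mg).
Take 1.805 servings of chicken breast: spends $3.52, +1.4 mg iron (running total 3.6 mg).
Filling greedily by iron-per-dollar is optimal for one linear limit, giving 3.6 mg.

3.6 mg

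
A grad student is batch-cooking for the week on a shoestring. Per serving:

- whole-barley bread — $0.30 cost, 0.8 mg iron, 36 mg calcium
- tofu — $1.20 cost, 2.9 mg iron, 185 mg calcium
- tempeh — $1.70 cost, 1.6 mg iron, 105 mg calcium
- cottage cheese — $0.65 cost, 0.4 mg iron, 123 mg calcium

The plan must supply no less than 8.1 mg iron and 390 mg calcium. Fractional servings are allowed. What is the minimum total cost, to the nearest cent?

Check every corner: each single food scaled to meet both minima, and each pair solved so both constraints bind.
whole-barley bread only: max(8.1/0.8, 390/36) = 10.83 servings → $3.25.
tofu only: max(8.1/2.9, 390/185) = 2.793 servings → $3.35.
tempeh only: max(8.1/1.6, 390/105) = 5.062 servings → $8.61.
cottage cheese only: max(8.1/0.4, 390/123) = 20.25 servings → $13.16.
whole-barley bread + tofu with both tight: 8.429 servings and 0.4679 servings → $3.09.
whole-barley bread + tempeh with both tight: 8.58 servings and 0.7727 servings → $3.89.
whole-barley bread + cottage cheese with both tight: 10 servings and 0.2429 servings → $3.16.
tofu + tempeh with both targets exact would need a negative amount; discard.
tofu + cottage cheese: the both-tight solution has a negative serving — not a feasible corner.
tempeh + cottage cheese: the both-tight solution has a negative serving — not a feasible corner.
The minimum over all feasible corners is $3.09.

$3.09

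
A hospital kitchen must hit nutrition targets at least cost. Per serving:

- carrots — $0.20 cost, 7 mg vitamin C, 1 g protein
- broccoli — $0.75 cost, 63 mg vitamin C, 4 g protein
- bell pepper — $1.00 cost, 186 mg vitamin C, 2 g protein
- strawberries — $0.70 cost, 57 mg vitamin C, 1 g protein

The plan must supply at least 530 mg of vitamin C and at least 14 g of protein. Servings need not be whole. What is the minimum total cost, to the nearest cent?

Minimising a linear cost over {vitamin C ≥ 530, protein ≥ 14, servings ≥ 0} — the optimum is at a vertex, using one or two foods.
carrots only: max(530/7, 14/1) = 75.71 servings → $15.14.
broccoli only: max(530/63, 14/4) = 8.413 servings → $6.31.
bell pepper only: max(530/186, 14/2) = 7 servings → $7.00.
strawberries only: max(530/57, 14/1) = 14 servings → $9.80.
carrots + broccoli: the both-tight solution has a negative serving — not a feasible corner.
carrots + bell pepper with both tight: 8.977 servings and 2.512 servings → $4.31.
carrots + strawberries with both tight: 5.36 servings and 8.64 servings → $7.12.
broccoli + bell pepper with both tight: 2.498 servings and 2.003 servings → $3.88.
broccoli + strawberries with both tight: 1.624 servings and 7.503 servings → $6.47.
bell pepper + strawberries with both targets exact would need a negative amount; discard.
The minimum over all feasible corners is $3.88.

$3.88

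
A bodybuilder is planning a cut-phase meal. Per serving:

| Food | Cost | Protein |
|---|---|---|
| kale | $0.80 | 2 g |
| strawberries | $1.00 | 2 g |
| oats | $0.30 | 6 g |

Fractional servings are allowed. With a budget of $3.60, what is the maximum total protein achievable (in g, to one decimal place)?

Protein per dollar: oats 20, kale 2.5, strawberries 2.
With no serving limits, spend the whole cost allowance on oats: $3.60 / $0.30 × 6 g = 72.0 g.

72.0 g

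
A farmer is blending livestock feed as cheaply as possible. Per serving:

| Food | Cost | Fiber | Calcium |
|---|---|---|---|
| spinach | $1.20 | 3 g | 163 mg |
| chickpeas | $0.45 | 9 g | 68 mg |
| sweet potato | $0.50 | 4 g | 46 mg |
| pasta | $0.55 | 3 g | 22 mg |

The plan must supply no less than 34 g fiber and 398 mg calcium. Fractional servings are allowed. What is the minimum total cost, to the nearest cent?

$2.63

Compare the cost at each extreme point of the feasible region.
spinach only: max(34/3, 398/163) = 11.33 servings → $13.60.
chickpeas only: max(34/9, 398/68) = 5.853 servings → $2.63.
sweet potato only: max(34/4, 398/46) = 8.652 servings → $4.33.
pasta only: max(34/3, 398/22) = 18.09 servings → $9.95.
spinach + chickpeas with both tight: 1.006 servings and 3.443 servings → $2.76.
spinach + sweet potato with both tight: 0.05447 servings and 8.459 servings → $4.29.
spinach + pasta with both tight: 1.054 servings and 10.28 servings → $6.92.
chickpeas + sweet potato: the both-tight solution has a negative serving — not a feasible corner.
chickpeas + pasta with both targets exact would need a negative amount; discard.
sweet potato + pasta: the both-tight solution has a negative serving — not a feasible corner.
Cheapest feasible corner: $2.63.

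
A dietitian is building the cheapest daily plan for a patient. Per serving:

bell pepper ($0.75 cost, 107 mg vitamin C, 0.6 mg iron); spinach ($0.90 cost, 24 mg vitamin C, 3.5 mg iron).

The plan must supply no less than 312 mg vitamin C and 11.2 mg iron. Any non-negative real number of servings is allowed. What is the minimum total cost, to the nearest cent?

bell pepper only: max(312/107, 11.2/0.6) = 18.67 servings → $14.00.
spinach only: max(312/24, 11.2/3.5) = 13 servings → $11.70.
bell pepper + spinach with both tight: 2.286 servings and 2.808 servings → $4.24.
The minimum over all feasible corners is $4.24.

$4.24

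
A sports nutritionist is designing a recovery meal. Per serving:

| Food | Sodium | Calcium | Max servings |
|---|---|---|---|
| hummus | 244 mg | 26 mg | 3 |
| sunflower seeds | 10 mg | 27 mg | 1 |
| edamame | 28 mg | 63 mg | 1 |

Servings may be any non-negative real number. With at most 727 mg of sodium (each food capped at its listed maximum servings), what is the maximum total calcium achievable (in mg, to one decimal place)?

163.4 mg

Calcium per mg sodium: sunflower seeds 2.7, edamame 2.25, hummus 0.1066.
Take 1 serving of sunflower seeds: uses 10 mg sodium, +27.0 mg calcium (running total 27.0 mg).
Take 1 serving of edamame: uses 28 mg sodium, +63.0 mg calcium (running total 90.0 mg).
Take 2.824 servings of hummus: uses 689 mg sodium, +73.4 mg calcium (running total 163.4 mg).
Filling greedily by calcium-per-mg sodium is optimal for one linear limit, giving 163.4 mg.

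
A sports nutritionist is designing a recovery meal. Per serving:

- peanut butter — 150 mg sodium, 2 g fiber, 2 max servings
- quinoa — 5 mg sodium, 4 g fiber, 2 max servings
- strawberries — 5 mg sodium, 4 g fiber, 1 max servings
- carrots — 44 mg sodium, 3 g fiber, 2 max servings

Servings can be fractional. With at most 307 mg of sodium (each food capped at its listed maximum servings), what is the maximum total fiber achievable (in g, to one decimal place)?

Fiber per mg sodium: quinoa 0.8, strawberries 0.8, carrots 0.06818, peanut butter 0.01333.
Take 2 servings of quinoa: uses 10 mg sodium, +8.0 g fiber (running total 8.0 g).
Take 1 serving of strawberries: uses 5 mg sodium, +4.0 g fiber (running total 12.0 g).
Take 2 servings of carrots: uses 88 mg sodium, +6.0 g fiber (running total 18.0 g).
Take 1.36 servings of peanut butter: uses 204 mg sodium, +2.7 g fiber (running total 20.7 g).
Filling greedily by fiber-per-mg sodium is optimal for one linear limit, giving 20.7 g.

20.7 g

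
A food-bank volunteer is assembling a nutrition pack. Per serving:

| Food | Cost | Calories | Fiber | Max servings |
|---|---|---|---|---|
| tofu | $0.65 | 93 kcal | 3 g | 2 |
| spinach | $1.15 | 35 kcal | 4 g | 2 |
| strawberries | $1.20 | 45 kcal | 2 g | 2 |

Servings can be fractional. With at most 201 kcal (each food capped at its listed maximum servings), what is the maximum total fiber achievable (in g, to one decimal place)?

Fiber per kcal: spinach 0.1143, strawberries 0.04444, tofu 0.03226.
Take 2 servings of spinach: uses 70 kcal, +8.0 g fiber (running total 8.0 g).
Take 2 servings of strawberries: uses 90 kcal, +4.0 g fiber (running total 12.0 g).
Take 0.4409 servings of tofu: uses 41 kcal, +1.3 g fiber (running total 13.3 g).
Greedy by best ratio exhausts the calories allowance optimally: 13.3 g.

13.3 g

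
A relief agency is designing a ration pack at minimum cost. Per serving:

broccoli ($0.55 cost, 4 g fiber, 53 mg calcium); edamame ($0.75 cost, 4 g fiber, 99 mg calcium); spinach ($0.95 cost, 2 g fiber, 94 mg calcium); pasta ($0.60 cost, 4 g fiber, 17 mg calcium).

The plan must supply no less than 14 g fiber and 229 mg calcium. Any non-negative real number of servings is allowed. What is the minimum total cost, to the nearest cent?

$2.11

Two binding constraints pin down two serving amounts, so the optimal mix uses at most two foods. The candidates are each food alone (scaled to the tighter of fiber/calcium) and each pair with both constraints tight.
broccoli only: max(14/4, 229/53) = 4.321 servings → $2.38.
edamame only: max(14/4, 229/99) = 3.5 servings → $2.62.
spinach only: max(14/2, 229/94) = 7 servings → $6.65.
pasta only: max(14/4, 229/17) = 13.47 servings → $8.08.
broccoli + edamame with both tight: 2.554 servings and 0.9457 servings → $2.11.
broccoli + spinach with both tight: 3.178 servings and 0.6444 servings → $2.36.
broccoli + pasta with both targets exact would need a negative amount; discard.
edamame + spinach: intersection lies outside the first quadrant.
edamame + pasta with both tight: 2.067 servings and 1.433 servings → $2.41.
spinach + pasta with both tight: 1.982 servings and 2.509 servings → $3.39.
The minimum over all feasible corners is $2.11.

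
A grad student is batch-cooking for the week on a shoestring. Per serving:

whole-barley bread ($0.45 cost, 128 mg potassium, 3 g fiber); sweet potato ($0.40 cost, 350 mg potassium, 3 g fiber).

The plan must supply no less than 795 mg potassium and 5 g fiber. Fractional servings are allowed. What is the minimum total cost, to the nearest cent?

With two linear requirements the optimum uses one or two foods; enumerate the corners.
whole-barley bread only: max(795/128, 5/3) = 6.211 servings → $2.79.
sweet potato only: max(795/350, 5/3) = 2.271 servings → $0.91.
whole-barley bread + sweet potato: the both-tight solution has a negative serving — not a feasible corner.
Cheapest feasible corner: $0.91.

$0.91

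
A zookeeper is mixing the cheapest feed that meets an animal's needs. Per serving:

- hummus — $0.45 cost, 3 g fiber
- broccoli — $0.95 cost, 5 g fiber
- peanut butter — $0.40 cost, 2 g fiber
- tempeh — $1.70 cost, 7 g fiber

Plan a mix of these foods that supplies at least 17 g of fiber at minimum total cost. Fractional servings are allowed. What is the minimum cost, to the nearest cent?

Cost per g of fiber: hummus $0.1500, broccoli $0.1900, peanut butter $0.2000, tempeh $0.2429.
With no serving limits, use only hummus: 17 g / 3 g = 5.667 servings × $0.45 = $2.55.

$2.55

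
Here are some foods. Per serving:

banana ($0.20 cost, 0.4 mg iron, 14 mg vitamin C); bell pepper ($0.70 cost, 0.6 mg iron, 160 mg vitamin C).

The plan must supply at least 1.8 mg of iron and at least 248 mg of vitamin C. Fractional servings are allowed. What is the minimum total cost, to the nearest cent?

This is a tiny linear program; its minimum lies at a vertex of the feasible set. List the vertices and price them.
banana only: max(1.8/0.4, 248/14) = 17.71 servings → $3.54.
bell pepper only: max(1.8/0.6, 248/160) = 3 servings → $2.10.
banana + bell pepper with both tight: 2.504 servings and 1.331 servings → $1.43.
So the least-cost plan costs $1.43.

$1.43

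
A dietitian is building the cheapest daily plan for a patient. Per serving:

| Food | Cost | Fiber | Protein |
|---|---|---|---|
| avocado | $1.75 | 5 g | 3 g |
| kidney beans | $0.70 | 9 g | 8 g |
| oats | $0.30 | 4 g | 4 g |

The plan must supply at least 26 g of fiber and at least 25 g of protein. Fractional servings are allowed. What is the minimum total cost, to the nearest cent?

$1.95

Two binding constraints pin down two serving amounts, so the optimal mix uses at most two foods. The candidates are each food alone (scaled to the tighter of fiber/protein) and each pair with both constraints tight.
avocado only: max(26/5, 25/3) = 8.333 servings → $14.58.
kidney beans only: max(26/9, 25/8) = 3.125 servings → $2.19.
oats only: max(26/4, 25/4) = 6.5 servings → $1.95.
avocado + kidney beans: the both-tight solution has a negative serving — not a feasible corner.
avocado + oats with both tight: 0.5 servings and 5.875 servings → $2.64.
kidney beans + oats with both tight: 1 serving and 4.25 servings → $1.98.
Cheapest feasible corner: $1.95.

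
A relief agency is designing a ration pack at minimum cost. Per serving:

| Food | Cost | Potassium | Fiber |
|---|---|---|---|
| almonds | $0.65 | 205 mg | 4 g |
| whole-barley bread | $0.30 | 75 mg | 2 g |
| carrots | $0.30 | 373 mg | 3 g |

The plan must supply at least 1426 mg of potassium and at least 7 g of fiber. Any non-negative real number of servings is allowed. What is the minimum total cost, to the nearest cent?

Minimising a linear cost over {potassium ≥ 1426, fiber ≥ 7, servings ≥ 0} — the optimum is at a vertex, using one or two foods.
almonds only: max(1426/205, 7/4) = 6.956 servings → $4.52.
whole-barley bread only: max(1426/75, 7/2) = 19.01 servings → $5.70.
carrots only: max(1426/373, 7/3) = 3.823 servings → $1.15.
almonds + whole-barley bread: intersection lies outside the first quadrant.
almonds + carrots: the both-tight solution has a negative serving — not a feasible corner.
whole-barley bread + carrots: intersection lies outside the first quadrant.
The minimum over all feasible corners is $1.15.

$1.15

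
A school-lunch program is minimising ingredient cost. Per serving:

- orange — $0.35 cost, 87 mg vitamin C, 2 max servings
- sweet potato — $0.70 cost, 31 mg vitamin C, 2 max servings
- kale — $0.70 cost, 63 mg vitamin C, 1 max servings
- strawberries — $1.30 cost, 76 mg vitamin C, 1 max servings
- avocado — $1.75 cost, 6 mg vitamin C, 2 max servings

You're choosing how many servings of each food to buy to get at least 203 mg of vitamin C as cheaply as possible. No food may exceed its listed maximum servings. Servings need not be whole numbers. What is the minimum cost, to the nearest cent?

$1.02

Cost per mg of vitamin C: orange $0.0040, kale $0.0111, strawberries $0.0171, sweet potato $0.0226, avocado $0.2917.
Take 2 servings of orange: +174.0 mg vitamin C for $0.70 (total $0.70, still need 29.0 mg).
Take 0.4603 servings of kale: +29.0 mg vitamin C for $0.32 (total $1.02, still need 0.0 mg).
Filling from the cheapest source first is optimal under one linear minimum: $1.02.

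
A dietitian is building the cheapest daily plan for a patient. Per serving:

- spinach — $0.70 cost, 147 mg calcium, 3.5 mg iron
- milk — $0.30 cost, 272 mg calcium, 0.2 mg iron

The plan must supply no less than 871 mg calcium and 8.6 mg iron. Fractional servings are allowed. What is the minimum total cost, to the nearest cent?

Two binding constraints pin down two serving amounts, so the optimal mix uses at most two foods. The candidates are each food alone (scaled to the tighter of calcium/iron) and each pair with both constraints tight.
spinach only: max(871/147, 8.6/3.5) = 5.925 servings → $4.15.
milk only: max(871/272, 8.6/0.2) = 43 servings → $12.90.
spinach + milk with both tight: 2.347 servings and 1.934 servings → $2.22.
Cheapest feasible corner: $2.22.

$2.22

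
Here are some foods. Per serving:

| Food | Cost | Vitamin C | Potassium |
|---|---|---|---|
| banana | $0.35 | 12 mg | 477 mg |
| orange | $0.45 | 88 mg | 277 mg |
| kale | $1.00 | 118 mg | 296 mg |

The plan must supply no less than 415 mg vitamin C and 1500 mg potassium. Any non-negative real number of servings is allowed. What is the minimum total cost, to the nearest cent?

A basic optimal solution has at most two foods positive. Try each food alone and each pair with both targets met exactly.
banana only: max(415/12, 1500/477) = 34.58 servings → $12.10.
orange only: max(415/88, 1500/277) = 5.415 servings → $2.44.
kale only: max(415/118, 1500/296) = 5.068 servings → $5.07.
banana + orange with both tight: 0.441 servings and 4.656 servings → $2.25.
banana + kale with both tight: 1.027 servings and 3.413 servings → $3.77.
orange + kale with both targets exact would need a negative amount; discard.
Cheapest feasible corner: $2.25.

$2.25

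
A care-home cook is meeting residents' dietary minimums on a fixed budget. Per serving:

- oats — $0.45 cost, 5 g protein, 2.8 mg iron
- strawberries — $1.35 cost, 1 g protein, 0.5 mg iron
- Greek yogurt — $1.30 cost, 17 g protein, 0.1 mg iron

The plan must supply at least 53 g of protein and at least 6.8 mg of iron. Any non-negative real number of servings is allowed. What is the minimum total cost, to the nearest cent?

$4.21

Minimising a linear cost over {protein ≥ 53, iron ≥ 6.8, servings ≥ 0} — the optimum is at a vertex, using one or two foods.
oats only: max(53/5, 6.8/2.8) = 10.6 servings → $4.77.
strawberries only: max(53/1, 6.8/0.5) = 53 servings → $71.55.
Greek yogurt only: max(53/17, 6.8/0.1) = 68 servings → $88.40.
oats + strawberries with both targets exact would need a negative amount; discard.
oats + Greek yogurt with both tight: 2.342 servings and 2.429 servings → $4.21.
strawberries + Greek yogurt with both tight: 13.13 servings and 2.345 servings → $20.78.
The minimum over all feasible corners is $4.21.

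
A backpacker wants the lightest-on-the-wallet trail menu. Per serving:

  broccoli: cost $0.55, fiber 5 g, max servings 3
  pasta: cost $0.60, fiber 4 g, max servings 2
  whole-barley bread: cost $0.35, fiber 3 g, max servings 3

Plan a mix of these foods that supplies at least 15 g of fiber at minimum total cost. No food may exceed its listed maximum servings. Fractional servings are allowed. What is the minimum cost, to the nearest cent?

$1.65

Cost per g of fiber: broccoli $0.1100, whole-barley bread $0.1167, pasta $0.1500.
Take 3 servings of broccoli: +15.0 g fiber for $1.65 (total $1.65, still need 0.0 g).
Filling from the cheapest source first is optimal under one linear minimum: $1.65.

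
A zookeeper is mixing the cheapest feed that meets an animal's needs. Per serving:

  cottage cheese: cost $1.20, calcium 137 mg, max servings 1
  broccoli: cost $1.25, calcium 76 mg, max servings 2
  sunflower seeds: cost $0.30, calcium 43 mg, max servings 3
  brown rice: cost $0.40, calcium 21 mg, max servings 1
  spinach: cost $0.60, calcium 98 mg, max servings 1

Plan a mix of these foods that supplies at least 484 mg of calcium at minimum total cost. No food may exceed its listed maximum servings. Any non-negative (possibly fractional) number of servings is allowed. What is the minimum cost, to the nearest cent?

Cost per mg of calcium: spinach $0.0061, sunflower seeds $0.0070, cottage cheese $0.0088, broccoli $0.0164, brown rice $0.0190.
Take 1 serving of spinach: +98.0 mg calcium for $0.60 (total $0.60, still need 386.0 mg).
Take 3 servings of sunflower seeds: +129.0 mg calcium for $0.90 (total $1.50, still need 257.0 mg).
Take 1 serving of cottage cheese: +137.0 mg calcium for $1.20 (total $2.70, still need 120.0 mg).
Take 1.579 servings of broccoli: +120.0 mg calcium for $1.97 (total $4.67, still need 0.0 mg).
Filling from the cheapest source first is optimal under one linear minimum: $4.67.

$4.67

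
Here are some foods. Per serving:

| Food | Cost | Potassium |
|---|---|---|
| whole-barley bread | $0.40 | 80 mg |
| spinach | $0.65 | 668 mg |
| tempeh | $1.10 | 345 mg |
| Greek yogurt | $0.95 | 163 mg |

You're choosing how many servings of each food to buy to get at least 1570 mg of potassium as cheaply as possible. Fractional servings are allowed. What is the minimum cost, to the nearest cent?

Cost per mg of potassium: spinach $0.0010, tempeh $0.0032, whole-barley bread $0.0050, Greek yogurt $0.0058.
With no serving limits, use only spinach: 1570 mg / 668 mg = 2.35 servings × $0.65 = $1.53.

$1.53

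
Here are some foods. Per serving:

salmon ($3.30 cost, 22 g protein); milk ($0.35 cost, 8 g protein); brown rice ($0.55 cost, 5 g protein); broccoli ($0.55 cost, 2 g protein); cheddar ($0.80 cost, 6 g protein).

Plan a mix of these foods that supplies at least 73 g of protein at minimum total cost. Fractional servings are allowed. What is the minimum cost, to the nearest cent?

Cost per g of protein: milk $0.0437, brown rice $0.1100, cheddar $0.1333, salmon $0.1500, broccoli $0.2750.
With no serving limits, use only milk: 73 g / 8 g = 9.125 servings × $0.35 = $3.19.

$3.19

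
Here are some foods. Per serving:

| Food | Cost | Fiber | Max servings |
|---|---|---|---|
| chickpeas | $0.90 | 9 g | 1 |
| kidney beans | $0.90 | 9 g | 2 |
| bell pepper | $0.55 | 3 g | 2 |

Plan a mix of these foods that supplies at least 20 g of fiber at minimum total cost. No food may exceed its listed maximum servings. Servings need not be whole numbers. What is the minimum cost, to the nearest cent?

Cost per g of fiber: chickpeas $0.1000, kidney beans $0.1000, bell pepper $0.1833.
Take 1 serving of chickpeas: +9.0 g fiber for $0.90 (total $0.90, still need 11.0 g).
Take 1.222 servings of kidney beans: +11.0 g fiber for $1.10 (total $2.00, still need 0.0 g).
Greedy by cheapest-per-g is optimal for a single linear constraint, so the minimum cost is $2.00.

$2.00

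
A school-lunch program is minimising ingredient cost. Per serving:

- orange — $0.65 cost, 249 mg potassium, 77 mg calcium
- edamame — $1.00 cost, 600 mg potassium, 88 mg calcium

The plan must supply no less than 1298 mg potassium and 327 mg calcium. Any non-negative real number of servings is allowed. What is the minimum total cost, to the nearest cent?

$2.96

This is a tiny linear program; its minimum lies at a vertex of the feasible set. List the vertices and price them.
orange only: max(1298/249, 327/77) = 5.213 servings → $3.39.
edamame only: max(1298/600, 327/88) = 3.716 servings → $3.72.
orange + edamame with both tight: 3.375 servings and 0.7626 servings → $2.96.
So the least-cost plan costs $2.96.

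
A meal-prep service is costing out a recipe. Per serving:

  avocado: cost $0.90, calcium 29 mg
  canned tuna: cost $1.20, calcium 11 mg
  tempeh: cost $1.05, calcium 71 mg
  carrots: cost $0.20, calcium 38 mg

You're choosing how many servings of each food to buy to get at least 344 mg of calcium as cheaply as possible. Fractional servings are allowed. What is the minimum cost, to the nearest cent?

$1.81

Cost per mg of calcium: carrots $0.0053, tempeh $0.0148, avocado $0.0310, canned tuna $0.1091.
With no serving limits, use only carrots: 344 mg / 38 mg = 9.053 servings × $0.20 = $1.81.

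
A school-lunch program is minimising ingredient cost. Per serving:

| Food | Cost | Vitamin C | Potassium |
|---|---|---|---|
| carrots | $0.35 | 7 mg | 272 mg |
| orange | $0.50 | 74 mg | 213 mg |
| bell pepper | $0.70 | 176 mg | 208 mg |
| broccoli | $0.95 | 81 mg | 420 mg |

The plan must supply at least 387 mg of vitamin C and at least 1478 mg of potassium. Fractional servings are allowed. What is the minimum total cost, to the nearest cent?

$2.79

With two linear requirements the optimum uses one or two foods; enumerate the corners.
carrots only: max(387/7, 1478/272) = 55.29 servings → $19.35.
orange only: max(387/74, 1478/213) = 6.939 servings → $3.47.
bell pepper only: max(387/176, 1478/208) = 7.106 servings → $4.97.
broccoli only: max(387/81, 1478/420) = 4.778 servings → $4.54.
carrots + orange with both tight: 1.446 servings and 5.093 servings → $3.05.
carrots + bell pepper with both tight: 3.87 servings and 2.045 servings → $2.79.
carrots + broccoli: intersection lies outside the first quadrant.
orange + bell pepper: intersection lies outside the first quadrant.
orange + broccoli with both tight: 3.097 servings and 1.948 servings → $3.40.
bell pepper + broccoli with both tight: 0.7503 servings and 3.147 servings → $3.52.
The minimum over all feasible corners is $2.79.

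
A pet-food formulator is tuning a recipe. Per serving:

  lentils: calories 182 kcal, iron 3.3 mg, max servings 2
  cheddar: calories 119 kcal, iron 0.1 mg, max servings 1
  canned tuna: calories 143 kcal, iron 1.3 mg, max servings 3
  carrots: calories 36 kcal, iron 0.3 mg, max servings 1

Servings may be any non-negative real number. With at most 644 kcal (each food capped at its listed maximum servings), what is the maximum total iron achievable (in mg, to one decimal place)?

Iron per kcal: lentils 0.01813, canned tuna 0.009091, carrots 0.008333, cheddar 0.0008403.
Take 2 servings of lentils: uses 364 kcal, +6.6 mg iron (running total 6.6 mg).
Take 1.958 servings of canned tuna: uses 280 kcal, +2.5 mg iron (running total 9.1 mg).
Filling greedily by iron-per-kcal is optimal for one linear limit, giving 9.1 mg.

9.1 mg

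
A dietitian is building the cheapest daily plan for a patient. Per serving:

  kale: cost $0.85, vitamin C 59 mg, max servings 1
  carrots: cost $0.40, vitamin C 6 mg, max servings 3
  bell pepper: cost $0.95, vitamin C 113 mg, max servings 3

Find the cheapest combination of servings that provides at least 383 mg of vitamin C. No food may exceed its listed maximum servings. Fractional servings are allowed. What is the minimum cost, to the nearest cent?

$3.48

Cost per mg of vitamin C: bell pepper $0.0084, kale $0.0144, carrots $0.0667.
Take 3 servings of bell pepper: +339.0 mg vitamin C for $2.85 (total $2.85, still need 44.0 mg).
Take 0.7458 servings of kale: +44.0 mg vitamin C for $0.63 (total $3.48, still need 0.0 mg).
Greedy by cheapest-per-mg is optimal for a single linear constraint, so the minimum cost is $3.48.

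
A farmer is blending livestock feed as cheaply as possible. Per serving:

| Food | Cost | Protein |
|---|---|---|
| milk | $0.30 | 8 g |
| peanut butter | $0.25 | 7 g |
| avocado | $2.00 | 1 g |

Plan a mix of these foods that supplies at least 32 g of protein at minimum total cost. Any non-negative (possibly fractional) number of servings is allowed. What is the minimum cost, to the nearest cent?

Cost per g of protein: peanut butter $0.0357, milk $0.0375, avocado $2.0000.
With no serving limits, use only peanut butter: 32 g / 7 g = 4.571 servings × $0.25 = $1.14.

$1.14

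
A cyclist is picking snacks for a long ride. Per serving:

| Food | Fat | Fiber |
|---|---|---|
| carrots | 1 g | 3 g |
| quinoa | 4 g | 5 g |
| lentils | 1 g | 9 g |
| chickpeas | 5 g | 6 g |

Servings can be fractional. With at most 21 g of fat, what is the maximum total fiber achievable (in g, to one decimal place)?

189.0 g

Fiber per g fat: lentils 9, carrots 3, quinoa 1.25, chickpeas 1.2.
With no serving limits, spend the whole fat allowance on lentils: 21 g / 1 g × 9 g = 189.0 g.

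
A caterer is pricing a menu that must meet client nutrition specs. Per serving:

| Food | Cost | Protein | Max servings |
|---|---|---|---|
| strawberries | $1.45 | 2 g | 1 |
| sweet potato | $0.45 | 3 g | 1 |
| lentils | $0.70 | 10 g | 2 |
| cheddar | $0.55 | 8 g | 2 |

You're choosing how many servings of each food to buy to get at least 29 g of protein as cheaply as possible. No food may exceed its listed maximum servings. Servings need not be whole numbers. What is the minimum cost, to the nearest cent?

$2.01

Cost per g of protein: cheddar $0.0688, lentils $0.0700, sweet potato $0.1500, strawberries $0.7250.
Take 2 servings of cheddar: +16.0 g protein for $1.10 (total $1.10, still need 13.0 g).
Take 1.3 servings of lentils: +13.0 g protein for $0.91 (total $2.01, still need 0.0 g).
Greedy by cheapest-per-g is optimal for a single linear constraint, so the minimum cost is $2.01.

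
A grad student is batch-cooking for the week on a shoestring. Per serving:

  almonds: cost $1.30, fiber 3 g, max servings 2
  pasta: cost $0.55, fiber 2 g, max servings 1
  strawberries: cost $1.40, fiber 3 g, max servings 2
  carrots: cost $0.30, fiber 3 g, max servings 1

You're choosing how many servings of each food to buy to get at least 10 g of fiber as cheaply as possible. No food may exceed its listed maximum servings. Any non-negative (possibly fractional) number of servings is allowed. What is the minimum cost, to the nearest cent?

$3.02

Cost per g of fiber: carrots $0.1000, pasta $0.2750, almonds $0.4333, strawberries $0.4667.
Take 1 serving of carrots: +3.0 g fiber for $0.30 (total $0.30, still need 7.0 g).
Take 1 serving of pasta: +2.0 g fiber for $0.55 (total $0.85, still need 5.0 g).
Take 1.667 servings of almonds: +5.0 g fiber for $2.17 (total $3.02, still need 0.0 g).
Greedy by cheapest-per-g is optimal for a single linear constraint, so the minimum cost is $3.02.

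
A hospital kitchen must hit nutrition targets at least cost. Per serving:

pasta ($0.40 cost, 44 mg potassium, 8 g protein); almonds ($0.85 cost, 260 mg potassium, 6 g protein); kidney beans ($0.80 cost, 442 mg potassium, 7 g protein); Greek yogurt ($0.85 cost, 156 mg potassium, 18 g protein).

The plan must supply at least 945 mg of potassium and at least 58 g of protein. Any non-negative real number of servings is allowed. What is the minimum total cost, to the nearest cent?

Compare the cost at each extreme point of the feasible region.
pasta only: max(945/44, 58/8) = 21.48 servings → $8.59.
almonds only: max(945/260, 58/6) = 9.667 servings → $8.22.
kidney beans only: max(945/442, 58/7) = 8.286 servings → $6.63.
Greek yogurt only: max(945/156, 58/18) = 6.058 servings → $5.15.
pasta + almonds with both tight: 5.182 servings and 2.758 servings → $4.42.
pasta + kidney beans with both tight: 5.893 servings and 1.551 servings → $3.60.
pasta + Greek yogurt: intersection lies outside the first quadrant.
almonds + kidney beans: intersection lies outside the first quadrant.
almonds + Greek yogurt with both tight: 2.127 servings and 2.513 servings → $3.94.
kidney beans + Greek yogurt with both tight: 1.16 servings and 2.771 servings → $3.28.
So the least-cost plan costs $3.28.

$3.28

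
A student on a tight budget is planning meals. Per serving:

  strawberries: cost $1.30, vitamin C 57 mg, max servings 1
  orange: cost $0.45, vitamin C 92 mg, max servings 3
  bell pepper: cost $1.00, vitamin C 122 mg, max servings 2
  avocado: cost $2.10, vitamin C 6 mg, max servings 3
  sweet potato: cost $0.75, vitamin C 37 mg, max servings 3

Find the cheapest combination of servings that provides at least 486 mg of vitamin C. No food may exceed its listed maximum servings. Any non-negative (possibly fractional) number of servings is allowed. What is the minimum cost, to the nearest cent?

$3.07

Cost per mg of vitamin C: orange $0.0049, bell pepper $0.0082, sweet potato $0.0203, strawberries $0.0228, avocado $0.3500.
Take 3 servings of orange: +276.0 mg vitamin C for $1.35 (total $1.35, still need 210.0 mg).
Take 1.721 servings of bell pepper: +210.0 mg vitamin C for $1.72 (total $3.07, still need 0.0 mg).
Filling from the cheapest source first is optimal under one linear minimum: $3.07.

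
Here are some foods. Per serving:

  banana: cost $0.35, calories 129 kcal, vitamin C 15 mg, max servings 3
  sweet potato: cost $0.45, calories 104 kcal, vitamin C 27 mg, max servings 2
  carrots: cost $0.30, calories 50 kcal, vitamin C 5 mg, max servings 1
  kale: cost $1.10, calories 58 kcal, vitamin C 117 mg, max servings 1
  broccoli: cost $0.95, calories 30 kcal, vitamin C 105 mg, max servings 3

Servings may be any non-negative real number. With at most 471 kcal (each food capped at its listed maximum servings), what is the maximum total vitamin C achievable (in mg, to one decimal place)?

499.4 mg

Vitamin C per kcal: broccoli 3.5, kale 2.017, sweet potato 0.2596, banana 0.1163, carrots 0.1.
Take 3 servings of broccoli: uses 90 kcal, +315.0 mg vitamin C (running total 315.0 mg).
Take 1 serving of kale: uses 58 kcal, +117.0 mg vitamin C (running total 432.0 mg).
Take 2 servings of sweet potato: uses 208 kcal, +54.0 mg vitamin C (running total 486.0 mg).
Take 0.8915 servings of banana: uses 115 kcal, +13.4 mg vitamin C (running total 499.4 mg).
Greedy by best ratio exhausts the calories allowance optimally: 499.4 mg.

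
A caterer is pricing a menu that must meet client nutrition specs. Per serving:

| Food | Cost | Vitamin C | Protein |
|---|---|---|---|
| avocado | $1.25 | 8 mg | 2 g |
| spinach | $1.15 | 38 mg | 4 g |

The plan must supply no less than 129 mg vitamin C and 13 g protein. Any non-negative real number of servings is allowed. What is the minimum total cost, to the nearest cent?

Two binding constraints pin down two serving amounts, so the optimal mix uses at most two foods. The candidates are each food alone (scaled to the tighter of vitamin C/protein) and each pair with both constraints tight.
avocado only: max(129/8, 13/2) = 16.12 servings → $20.16.
spinach only: max(129/38, 13/4) = 3.395 servings → $3.90.
avocado + spinach with both targets exact would need a negative amount; discard.
The minimum over all feasible corners is $3.90.

$3.90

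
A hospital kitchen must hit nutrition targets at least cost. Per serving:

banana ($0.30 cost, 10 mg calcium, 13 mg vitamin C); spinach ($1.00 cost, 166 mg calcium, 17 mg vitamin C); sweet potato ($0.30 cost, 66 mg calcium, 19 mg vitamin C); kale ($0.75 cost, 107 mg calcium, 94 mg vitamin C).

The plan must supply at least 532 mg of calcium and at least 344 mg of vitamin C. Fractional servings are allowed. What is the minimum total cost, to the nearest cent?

For a min-cost LP with two ≥-constraints, a basic feasible solution has at most two positive variables.
banana only: max(532/10, 344/13) = 53.2 servings → $15.96.
spinach only: max(532/166, 344/17) = 20.24 servings → $20.24.
sweet potato only: max(532/66, 344/19) = 18.11 servings → $5.43.
kale only: max(532/107, 344/94) = 4.972 servings → $3.73.
banana + spinach with both tight: 24.18 servings and 1.748 servings → $9.00.
banana + sweet potato with both tight: 18.86 servings and 5.204 servings → $7.22.
banana + kale: the both-tight solution has a negative serving — not a feasible corner.
spinach + sweet potato: the both-tight solution has a negative serving — not a feasible corner.
spinach + kale with both tight: 0.9576 servings and 3.486 servings → $3.57.
sweet potato + kale with both tight: 3.165 servings and 3.02 servings → $3.21.
The minimum over all feasible corners is $3.21.

$3.21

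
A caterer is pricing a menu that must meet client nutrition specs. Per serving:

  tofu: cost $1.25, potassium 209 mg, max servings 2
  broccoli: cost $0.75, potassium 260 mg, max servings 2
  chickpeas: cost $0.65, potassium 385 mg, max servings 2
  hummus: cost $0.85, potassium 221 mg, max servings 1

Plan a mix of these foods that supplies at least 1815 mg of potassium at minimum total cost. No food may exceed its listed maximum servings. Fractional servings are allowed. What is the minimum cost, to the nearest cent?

$5.47

Cost per mg of potassium: chickpeas $0.0017, broccoli $0.0029, hummus $0.0038, tofu $0.0060.
Take 2 servings of chickpeas: +770.0 mg potassium for $1.30 (total $1.30, still need 1045.0 mg).
Take 2 servings of broccoli: +520.0 mg potassium for $1.50 (total $2.80, still need 525.0 mg).
Take 1 serving of hummus: +221.0 mg potassium for $0.85 (total $3.65, still need 304.0 mg).
Take 1.455 servings of tofu: +304.0 mg potassium for $1.82 (total $5.47, still need 0.0 mg).
Greedy by cheapest-per-mg is optimal for a single linear constraint, so the minimum cost is $5.47.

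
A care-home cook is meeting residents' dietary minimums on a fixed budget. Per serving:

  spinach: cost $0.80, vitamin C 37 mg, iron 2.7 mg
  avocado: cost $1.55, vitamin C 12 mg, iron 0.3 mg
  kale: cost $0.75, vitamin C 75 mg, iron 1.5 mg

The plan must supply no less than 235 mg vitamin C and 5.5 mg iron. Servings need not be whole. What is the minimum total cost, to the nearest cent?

With two linear requirements the optimum uses one or two foods; enumerate the corners.
spinach only: max(235/37, 5.5/2.7) = 6.351 servings → $5.08.
avocado only: max(235/12, 5.5/0.3) = 19.58 servings → $30.35.
kale only: max(235/75, 5.5/1.5) = 3.667 servings → $2.75.
spinach + avocado: the both-tight solution has a negative serving — not a feasible corner.
spinach + kale with both tight: 0.4082 servings and 2.932 servings → $2.53.
avocado + kale with both tight: 13.33 servings and 1 serving → $21.42.
The minimum over all feasible corners is $2.53.

$2.53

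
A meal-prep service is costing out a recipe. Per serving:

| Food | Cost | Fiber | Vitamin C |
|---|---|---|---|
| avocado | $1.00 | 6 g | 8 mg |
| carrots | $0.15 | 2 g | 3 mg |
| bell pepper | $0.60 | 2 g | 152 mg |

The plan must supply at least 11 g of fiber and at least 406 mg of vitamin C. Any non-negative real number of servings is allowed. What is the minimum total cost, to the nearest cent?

For a min-cost LP with two ≥-constraints, a basic feasible solution has at most two positive variables.
avocado only: max(11/6, 406/8) = 50.75 servings → $50.75.
carrots only: max(11/2, 406/3) = 135.3 servings → $20.30.
bell pepper only: max(11/2, 406/152) = 5.5 servings → $3.30.
avocado + carrots: intersection lies outside the first quadrant.
avocado + bell pepper with both tight: 0.9598 servings and 2.621 servings → $2.53.
carrots + bell pepper with both tight: 2.886 servings and 2.614 servings → $2.00.
Cheapest feasible corner: $2.00.

$2.00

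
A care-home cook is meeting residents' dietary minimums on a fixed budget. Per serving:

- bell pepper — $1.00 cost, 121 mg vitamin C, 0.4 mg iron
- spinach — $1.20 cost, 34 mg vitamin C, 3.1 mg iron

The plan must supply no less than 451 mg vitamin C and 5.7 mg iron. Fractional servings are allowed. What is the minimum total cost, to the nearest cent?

Minimising a linear cost over {vitamin C ≥ 451, iron ≥ 5.7, servings ≥ 0} — the optimum is at a vertex, using one or two foods.
bell pepper only: max(451/121, 5.7/0.4) = 14.25 servings → $14.25.
spinach only: max(451/34, 5.7/3.1) = 13.26 servings → $15.92.
bell pepper + spinach with both tight: 3.331 servings and 1.409 servings → $5.02.
Cheapest feasible corner: $5.02.

$5.02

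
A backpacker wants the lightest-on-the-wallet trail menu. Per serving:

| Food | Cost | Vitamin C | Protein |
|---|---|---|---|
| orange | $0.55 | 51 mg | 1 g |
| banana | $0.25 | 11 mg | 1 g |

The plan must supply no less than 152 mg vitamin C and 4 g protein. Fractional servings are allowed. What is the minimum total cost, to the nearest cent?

$1.81

This is a tiny linear program; its minimum lies at a vertex of the feasible set. List the vertices and price them.
orange only: max(152/51, 4/1) = 4 servings → $2.20.
banana only: max(152/11, 4/1) = 13.82 servings → $3.45.
orange + banana with both tight: 2.7 servings and 1.3 servings → $1.81.
Cheapest feasible corner: $1.81.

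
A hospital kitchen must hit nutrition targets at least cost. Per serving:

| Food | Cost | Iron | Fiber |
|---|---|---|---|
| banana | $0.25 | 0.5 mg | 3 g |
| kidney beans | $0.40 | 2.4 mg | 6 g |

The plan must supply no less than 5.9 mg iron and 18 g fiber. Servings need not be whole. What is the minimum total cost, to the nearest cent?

For a min-cost LP with two ≥-constraints, a basic feasible solution has at most two positive variables.
banana only: max(5.9/0.5, 18/3) = 11.8 servings → $2.95.
kidney beans only: max(5.9/2.4, 18/6) = 3 servings → $1.20.
banana + kidney beans with both tight: 1.857 servings and 2.071 servings → $1.29.
So the least-cost plan costs $1.20.

$1.20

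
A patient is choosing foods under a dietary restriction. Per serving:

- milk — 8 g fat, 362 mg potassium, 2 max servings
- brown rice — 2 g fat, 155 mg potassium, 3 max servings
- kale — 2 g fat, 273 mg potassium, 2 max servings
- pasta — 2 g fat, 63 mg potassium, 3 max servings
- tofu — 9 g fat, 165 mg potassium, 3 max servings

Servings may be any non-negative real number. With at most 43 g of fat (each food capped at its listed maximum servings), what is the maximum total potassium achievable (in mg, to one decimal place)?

Potassium per g fat: kale 136.5, brown rice 77.5, milk 45.25, pasta 31.5, tofu 18.33.
Take 2 servings of kale: uses 4 g fat, +546.0 mg potassium (running total 546.0 mg).
Take 3 servings of brown rice: uses 6 g fat, +465.0 mg potassium (running total 1011.0 mg).
Take 2 servings of milk: uses 16 g fat, +724.0 mg potassium (running total 1735.0 mg).
Take 3 servings of pasta: uses 6 g fat, +189.0 mg potassium (running total 1924.0 mg).
Take 1.222 servings of tofu: uses 11 g fat, +201.7 mg potassium (running total 2125.7 mg).
Greedy by best ratio exhausts the fat allowance optimally: 2125.7 mg.

2125.7 mg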